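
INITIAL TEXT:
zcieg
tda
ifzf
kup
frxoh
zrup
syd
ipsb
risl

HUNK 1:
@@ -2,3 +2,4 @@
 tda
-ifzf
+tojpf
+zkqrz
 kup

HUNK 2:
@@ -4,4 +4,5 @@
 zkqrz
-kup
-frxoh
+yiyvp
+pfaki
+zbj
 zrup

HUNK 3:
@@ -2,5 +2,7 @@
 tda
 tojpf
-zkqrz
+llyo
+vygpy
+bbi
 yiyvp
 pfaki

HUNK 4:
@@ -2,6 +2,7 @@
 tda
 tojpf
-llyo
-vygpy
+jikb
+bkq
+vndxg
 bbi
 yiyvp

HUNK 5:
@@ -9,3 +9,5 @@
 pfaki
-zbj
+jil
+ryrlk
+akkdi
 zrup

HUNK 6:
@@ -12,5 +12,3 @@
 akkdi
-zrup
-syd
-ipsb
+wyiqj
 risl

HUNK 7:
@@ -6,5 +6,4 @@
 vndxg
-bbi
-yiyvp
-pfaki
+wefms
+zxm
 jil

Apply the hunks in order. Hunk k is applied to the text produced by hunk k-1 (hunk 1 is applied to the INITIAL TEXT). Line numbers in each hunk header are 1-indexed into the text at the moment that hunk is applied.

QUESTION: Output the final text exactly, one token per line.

Hunk 1: at line 2 remove [ifzf] add [tojpf,zkqrz] -> 10 lines: zcieg tda tojpf zkqrz kup frxoh zrup syd ipsb risl
Hunk 2: at line 4 remove [kup,frxoh] add [yiyvp,pfaki,zbj] -> 11 lines: zcieg tda tojpf zkqrz yiyvp pfaki zbj zrup syd ipsb risl
Hunk 3: at line 2 remove [zkqrz] add [llyo,vygpy,bbi] -> 13 lines: zcieg tda tojpf llyo vygpy bbi yiyvp pfaki zbj zrup syd ipsb risl
Hunk 4: at line 2 remove [llyo,vygpy] add [jikb,bkq,vndxg] -> 14 lines: zcieg tda tojpf jikb bkq vndxg bbi yiyvp pfaki zbj zrup syd ipsb risl
Hunk 5: at line 9 remove [zbj] add [jil,ryrlk,akkdi] -> 16 lines: zcieg tda tojpf jikb bkq vndxg bbi yiyvp pfaki jil ryrlk akkdi zrup syd ipsb risl
Hunk 6: at line 12 remove [zrup,syd,ipsb] add [wyiqj] -> 14 lines: zcieg tda tojpf jikb bkq vndxg bbi yiyvp pfaki jil ryrlk akkdi wyiqj risl
Hunk 7: at line 6 remove [bbi,yiyvp,pfaki] add [wefms,zxm] -> 13 lines: zcieg tda tojpf jikb bkq vndxg wefms zxm jil ryrlk akkdi wyiqj risl

Answer: zcieg
tda
tojpf
jikb
bkq
vndxg
wefms
zxm
jil
ryrlk
akkdi
wyiqj
risl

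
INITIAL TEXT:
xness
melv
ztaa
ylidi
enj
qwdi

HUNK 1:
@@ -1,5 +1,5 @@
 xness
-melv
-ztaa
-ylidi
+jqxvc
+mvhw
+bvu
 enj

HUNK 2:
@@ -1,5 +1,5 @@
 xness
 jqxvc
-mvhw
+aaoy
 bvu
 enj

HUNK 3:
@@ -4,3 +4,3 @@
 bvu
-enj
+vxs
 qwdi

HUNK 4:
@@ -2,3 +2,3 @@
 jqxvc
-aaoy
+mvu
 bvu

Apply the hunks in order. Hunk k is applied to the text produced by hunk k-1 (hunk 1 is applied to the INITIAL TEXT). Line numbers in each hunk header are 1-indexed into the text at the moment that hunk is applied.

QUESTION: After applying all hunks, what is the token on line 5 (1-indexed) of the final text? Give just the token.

Hunk 1: at line 1 remove [melv,ztaa,ylidi] add [jqxvc,mvhw,bvu] -> 6 lines: xness jqxvc mvhw bvu enj qwdi
Hunk 2: at line 1 remove [mvhw] add [aaoy] -> 6 lines: xness jqxvc aaoy bvu enj qwdi
Hunk 3: at line 4 remove [enj] add [vxs] -> 6 lines: xness jqxvc aaoy bvu vxs qwdi
Hunk 4: at line 2 remove [aaoy] add [mvu] -> 6 lines: xness jqxvc mvu bvu vxs qwdi
Final line 5: vxs

Answer: vxs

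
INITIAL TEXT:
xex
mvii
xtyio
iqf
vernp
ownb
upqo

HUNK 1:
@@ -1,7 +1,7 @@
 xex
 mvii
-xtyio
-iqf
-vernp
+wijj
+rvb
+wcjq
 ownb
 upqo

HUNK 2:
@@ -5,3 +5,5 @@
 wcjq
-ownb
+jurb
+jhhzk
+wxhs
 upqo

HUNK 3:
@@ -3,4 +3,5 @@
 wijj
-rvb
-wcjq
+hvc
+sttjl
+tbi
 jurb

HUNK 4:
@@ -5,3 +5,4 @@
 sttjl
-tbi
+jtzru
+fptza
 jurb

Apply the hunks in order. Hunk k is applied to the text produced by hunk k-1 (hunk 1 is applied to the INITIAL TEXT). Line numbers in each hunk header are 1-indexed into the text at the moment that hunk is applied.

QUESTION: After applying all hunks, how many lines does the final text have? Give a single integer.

Answer: 11

Derivation:
Hunk 1: at line 1 remove [xtyio,iqf,vernp] add [wijj,rvb,wcjq] -> 7 lines: xex mvii wijj rvb wcjq ownb upqo
Hunk 2: at line 5 remove [ownb] add [jurb,jhhzk,wxhs] -> 9 lines: xex mvii wijj rvb wcjq jurb jhhzk wxhs upqo
Hunk 3: at line 3 remove [rvb,wcjq] add [hvc,sttjl,tbi] -> 10 lines: xex mvii wijj hvc sttjl tbi jurb jhhzk wxhs upqo
Hunk 4: at line 5 remove [tbi] add [jtzru,fptza] -> 11 lines: xex mvii wijj hvc sttjl jtzru fptza jurb jhhzk wxhs upqo
Final line count: 11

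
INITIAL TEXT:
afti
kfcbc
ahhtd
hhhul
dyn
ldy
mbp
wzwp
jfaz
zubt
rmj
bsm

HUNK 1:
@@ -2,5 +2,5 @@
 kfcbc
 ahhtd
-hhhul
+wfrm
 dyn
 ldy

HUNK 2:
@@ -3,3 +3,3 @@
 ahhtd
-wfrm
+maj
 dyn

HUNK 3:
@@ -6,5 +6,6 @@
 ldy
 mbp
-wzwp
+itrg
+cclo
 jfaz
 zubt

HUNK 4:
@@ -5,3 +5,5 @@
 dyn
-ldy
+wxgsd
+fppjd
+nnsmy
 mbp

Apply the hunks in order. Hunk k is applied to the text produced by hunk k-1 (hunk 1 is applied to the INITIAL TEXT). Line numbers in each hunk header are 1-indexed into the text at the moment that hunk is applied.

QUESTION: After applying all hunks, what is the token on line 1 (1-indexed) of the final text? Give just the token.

Answer: afti

Derivation:
Hunk 1: at line 2 remove [hhhul] add [wfrm] -> 12 lines: afti kfcbc ahhtd wfrm dyn ldy mbp wzwp jfaz zubt rmj bsm
Hunk 2: at line 3 remove [wfrm] add [maj] -> 12 lines: afti kfcbc ahhtd maj dyn ldy mbp wzwp jfaz zubt rmj bsm
Hunk 3: at line 6 remove [wzwp] add [itrg,cclo] -> 13 lines: afti kfcbc ahhtd maj dyn ldy mbp itrg cclo jfaz zubt rmj bsm
Hunk 4: at line 5 remove [ldy] add [wxgsd,fppjd,nnsmy] -> 15 lines: afti kfcbc ahhtd maj dyn wxgsd fppjd nnsmy mbp itrg cclo jfaz zubt rmj bsm
Final line 1: afti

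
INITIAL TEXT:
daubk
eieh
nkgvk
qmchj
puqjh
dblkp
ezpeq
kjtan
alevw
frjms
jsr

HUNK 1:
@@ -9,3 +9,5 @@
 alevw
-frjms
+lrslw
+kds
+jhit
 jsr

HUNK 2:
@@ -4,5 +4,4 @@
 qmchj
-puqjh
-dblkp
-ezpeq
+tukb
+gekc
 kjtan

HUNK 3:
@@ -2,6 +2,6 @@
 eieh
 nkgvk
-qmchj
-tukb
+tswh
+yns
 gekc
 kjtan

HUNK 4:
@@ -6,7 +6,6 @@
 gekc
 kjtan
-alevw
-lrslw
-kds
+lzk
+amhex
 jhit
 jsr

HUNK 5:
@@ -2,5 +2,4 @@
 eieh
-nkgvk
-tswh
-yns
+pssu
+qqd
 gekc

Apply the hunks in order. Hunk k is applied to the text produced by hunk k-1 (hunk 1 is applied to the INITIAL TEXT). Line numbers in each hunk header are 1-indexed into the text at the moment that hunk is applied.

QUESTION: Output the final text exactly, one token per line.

Answer: daubk
eieh
pssu
qqd
gekc
kjtan
lzk
amhex
jhit
jsr

Derivation:
Hunk 1: at line 9 remove [frjms] add [lrslw,kds,jhit] -> 13 lines: daubk eieh nkgvk qmchj puqjh dblkp ezpeq kjtan alevw lrslw kds jhit jsr
Hunk 2: at line 4 remove [puqjh,dblkp,ezpeq] add [tukb,gekc] -> 12 lines: daubk eieh nkgvk qmchj tukb gekc kjtan alevw lrslw kds jhit jsr
Hunk 3: at line 2 remove [qmchj,tukb] add [tswh,yns] -> 12 lines: daubk eieh nkgvk tswh yns gekc kjtan alevw lrslw kds jhit jsr
Hunk 4: at line 6 remove [alevw,lrslw,kds] add [lzk,amhex] -> 11 lines: daubk eieh nkgvk tswh yns gekc kjtan lzk amhex jhit jsr
Hunk 5: at line 2 remove [nkgvk,tswh,yns] add [pssu,qqd] -> 10 lines: daubk eieh pssu qqd gekc kjtan lzk amhex jhit jsr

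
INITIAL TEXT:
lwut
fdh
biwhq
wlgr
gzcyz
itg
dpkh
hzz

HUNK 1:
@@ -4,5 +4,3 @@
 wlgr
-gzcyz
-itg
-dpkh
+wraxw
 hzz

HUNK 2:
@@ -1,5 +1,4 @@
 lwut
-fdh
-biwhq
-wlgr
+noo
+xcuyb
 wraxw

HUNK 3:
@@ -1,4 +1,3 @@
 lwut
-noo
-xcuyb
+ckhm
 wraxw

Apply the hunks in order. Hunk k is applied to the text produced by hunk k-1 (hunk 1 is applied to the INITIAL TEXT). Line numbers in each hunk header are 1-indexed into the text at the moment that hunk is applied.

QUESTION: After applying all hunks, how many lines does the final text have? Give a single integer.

Answer: 4

Derivation:
Hunk 1: at line 4 remove [gzcyz,itg,dpkh] add [wraxw] -> 6 lines: lwut fdh biwhq wlgr wraxw hzz
Hunk 2: at line 1 remove [fdh,biwhq,wlgr] add [noo,xcuyb] -> 5 lines: lwut noo xcuyb wraxw hzz
Hunk 3: at line 1 remove [noo,xcuyb] add [ckhm] -> 4 lines: lwut ckhm wraxw hzz
Final line count: 4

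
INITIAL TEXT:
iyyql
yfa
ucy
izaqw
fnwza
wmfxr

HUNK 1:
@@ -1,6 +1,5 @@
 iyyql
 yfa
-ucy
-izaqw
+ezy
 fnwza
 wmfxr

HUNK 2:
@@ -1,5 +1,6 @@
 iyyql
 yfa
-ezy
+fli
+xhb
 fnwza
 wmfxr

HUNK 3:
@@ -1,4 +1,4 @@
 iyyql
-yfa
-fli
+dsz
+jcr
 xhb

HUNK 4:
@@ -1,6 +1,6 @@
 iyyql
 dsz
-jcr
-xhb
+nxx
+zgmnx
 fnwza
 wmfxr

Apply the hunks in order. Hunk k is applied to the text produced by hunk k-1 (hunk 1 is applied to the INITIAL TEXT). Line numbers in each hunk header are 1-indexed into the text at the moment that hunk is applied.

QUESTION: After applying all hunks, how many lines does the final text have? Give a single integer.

Answer: 6

Derivation:
Hunk 1: at line 1 remove [ucy,izaqw] add [ezy] -> 5 lines: iyyql yfa ezy fnwza wmfxr
Hunk 2: at line 1 remove [ezy] add [fli,xhb] -> 6 lines: iyyql yfa fli xhb fnwza wmfxr
Hunk 3: at line 1 remove [yfa,fli] add [dsz,jcr] -> 6 lines: iyyql dsz jcr xhb fnwza wmfxr
Hunk 4: at line 1 remove [jcr,xhb] add [nxx,zgmnx] -> 6 lines: iyyql dsz nxx zgmnx fnwza wmfxr
Final line count: 6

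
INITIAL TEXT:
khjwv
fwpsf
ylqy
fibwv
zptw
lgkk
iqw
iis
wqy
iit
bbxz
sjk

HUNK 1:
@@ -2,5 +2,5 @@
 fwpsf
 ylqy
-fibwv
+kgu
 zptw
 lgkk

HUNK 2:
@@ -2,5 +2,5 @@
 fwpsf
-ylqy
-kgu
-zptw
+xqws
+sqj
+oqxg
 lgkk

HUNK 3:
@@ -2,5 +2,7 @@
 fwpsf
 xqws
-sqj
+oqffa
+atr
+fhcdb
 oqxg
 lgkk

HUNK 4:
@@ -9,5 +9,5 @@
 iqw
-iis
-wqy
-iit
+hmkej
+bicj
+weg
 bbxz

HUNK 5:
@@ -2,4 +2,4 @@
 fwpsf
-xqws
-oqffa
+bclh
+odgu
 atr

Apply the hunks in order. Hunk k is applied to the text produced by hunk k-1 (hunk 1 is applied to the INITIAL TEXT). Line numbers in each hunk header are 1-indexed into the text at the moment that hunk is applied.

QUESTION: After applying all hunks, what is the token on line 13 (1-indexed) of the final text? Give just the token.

Answer: bbxz

Derivation:
Hunk 1: at line 2 remove [fibwv] add [kgu] -> 12 lines: khjwv fwpsf ylqy kgu zptw lgkk iqw iis wqy iit bbxz sjk
Hunk 2: at line 2 remove [ylqy,kgu,zptw] add [xqws,sqj,oqxg] -> 12 lines: khjwv fwpsf xqws sqj oqxg lgkk iqw iis wqy iit bbxz sjk
Hunk 3: at line 2 remove [sqj] add [oqffa,atr,fhcdb] -> 14 lines: khjwv fwpsf xqws oqffa atr fhcdb oqxg lgkk iqw iis wqy iit bbxz sjk
Hunk 4: at line 9 remove [iis,wqy,iit] add [hmkej,bicj,weg] -> 14 lines: khjwv fwpsf xqws oqffa atr fhcdb oqxg lgkk iqw hmkej bicj weg bbxz sjk
Hunk 5: at line 2 remove [xqws,oqffa] add [bclh,odgu] -> 14 lines: khjwv fwpsf bclh odgu atr fhcdb oqxg lgkk iqw hmkej bicj weg bbxz sjk
Final line 13: bbxz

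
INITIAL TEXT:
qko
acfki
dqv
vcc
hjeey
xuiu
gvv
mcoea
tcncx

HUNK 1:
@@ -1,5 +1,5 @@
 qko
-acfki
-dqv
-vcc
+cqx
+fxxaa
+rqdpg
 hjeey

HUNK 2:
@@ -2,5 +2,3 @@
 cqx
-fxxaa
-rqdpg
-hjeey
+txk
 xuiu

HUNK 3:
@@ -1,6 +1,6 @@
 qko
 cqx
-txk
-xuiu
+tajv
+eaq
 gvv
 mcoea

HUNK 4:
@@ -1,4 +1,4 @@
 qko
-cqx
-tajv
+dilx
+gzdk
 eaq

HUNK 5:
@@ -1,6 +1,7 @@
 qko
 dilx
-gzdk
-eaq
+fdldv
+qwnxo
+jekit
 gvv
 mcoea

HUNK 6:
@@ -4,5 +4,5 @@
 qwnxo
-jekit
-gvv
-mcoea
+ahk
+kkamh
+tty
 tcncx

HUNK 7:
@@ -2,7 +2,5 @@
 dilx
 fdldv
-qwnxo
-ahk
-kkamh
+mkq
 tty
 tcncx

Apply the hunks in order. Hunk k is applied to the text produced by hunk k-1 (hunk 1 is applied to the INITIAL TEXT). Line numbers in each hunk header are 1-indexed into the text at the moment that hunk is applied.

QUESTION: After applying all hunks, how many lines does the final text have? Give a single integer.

Answer: 6

Derivation:
Hunk 1: at line 1 remove [acfki,dqv,vcc] add [cqx,fxxaa,rqdpg] -> 9 lines: qko cqx fxxaa rqdpg hjeey xuiu gvv mcoea tcncx
Hunk 2: at line 2 remove [fxxaa,rqdpg,hjeey] add [txk] -> 7 lines: qko cqx txk xuiu gvv mcoea tcncx
Hunk 3: at line 1 remove [txk,xuiu] add [tajv,eaq] -> 7 lines: qko cqx tajv eaq gvv mcoea tcncx
Hunk 4: at line 1 remove [cqx,tajv] add [dilx,gzdk] -> 7 lines: qko dilx gzdk eaq gvv mcoea tcncx
Hunk 5: at line 1 remove [gzdk,eaq] add [fdldv,qwnxo,jekit] -> 8 lines: qko dilx fdldv qwnxo jekit gvv mcoea tcncx
Hunk 6: at line 4 remove [jekit,gvv,mcoea] add [ahk,kkamh,tty] -> 8 lines: qko dilx fdldv qwnxo ahk kkamh tty tcncx
Hunk 7: at line 2 remove [qwnxo,ahk,kkamh] add [mkq] -> 6 lines: qko dilx fdldv mkq tty tcncx
Final line count: 6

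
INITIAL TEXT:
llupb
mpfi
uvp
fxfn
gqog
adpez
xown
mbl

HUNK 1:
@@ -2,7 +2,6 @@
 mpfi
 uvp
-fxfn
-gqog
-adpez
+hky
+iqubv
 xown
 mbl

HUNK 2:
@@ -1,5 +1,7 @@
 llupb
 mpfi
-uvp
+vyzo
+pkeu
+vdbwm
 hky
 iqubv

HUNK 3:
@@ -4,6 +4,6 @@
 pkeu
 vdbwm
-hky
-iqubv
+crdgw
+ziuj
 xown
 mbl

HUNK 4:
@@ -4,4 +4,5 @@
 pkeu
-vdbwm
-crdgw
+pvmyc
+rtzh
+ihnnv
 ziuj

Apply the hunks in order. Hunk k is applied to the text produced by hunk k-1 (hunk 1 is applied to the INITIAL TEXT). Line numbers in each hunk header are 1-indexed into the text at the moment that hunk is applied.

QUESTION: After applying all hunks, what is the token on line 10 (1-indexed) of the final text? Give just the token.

Answer: mbl

Derivation:
Hunk 1: at line 2 remove [fxfn,gqog,adpez] add [hky,iqubv] -> 7 lines: llupb mpfi uvp hky iqubv xown mbl
Hunk 2: at line 1 remove [uvp] add [vyzo,pkeu,vdbwm] -> 9 lines: llupb mpfi vyzo pkeu vdbwm hky iqubv xown mbl
Hunk 3: at line 4 remove [hky,iqubv] add [crdgw,ziuj] -> 9 lines: llupb mpfi vyzo pkeu vdbwm crdgw ziuj xown mbl
Hunk 4: at line 4 remove [vdbwm,crdgw] add [pvmyc,rtzh,ihnnv] -> 10 lines: llupb mpfi vyzo pkeu pvmyc rtzh ihnnv ziuj xown mbl
Final line 10: mbl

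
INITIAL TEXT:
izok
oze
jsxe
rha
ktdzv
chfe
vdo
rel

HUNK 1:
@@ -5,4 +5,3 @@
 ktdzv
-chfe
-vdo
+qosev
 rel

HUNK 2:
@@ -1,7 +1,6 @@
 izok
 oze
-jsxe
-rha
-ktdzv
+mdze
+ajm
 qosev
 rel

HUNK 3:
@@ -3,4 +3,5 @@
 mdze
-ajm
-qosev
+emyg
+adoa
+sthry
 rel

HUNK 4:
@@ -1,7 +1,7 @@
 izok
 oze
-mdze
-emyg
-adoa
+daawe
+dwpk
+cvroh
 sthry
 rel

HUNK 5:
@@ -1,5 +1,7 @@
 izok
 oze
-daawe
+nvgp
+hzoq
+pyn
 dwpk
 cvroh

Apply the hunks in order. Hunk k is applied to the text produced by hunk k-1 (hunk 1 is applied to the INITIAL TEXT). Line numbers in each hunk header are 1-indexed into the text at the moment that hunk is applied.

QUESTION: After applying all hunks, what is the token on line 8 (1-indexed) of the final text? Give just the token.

Hunk 1: at line 5 remove [chfe,vdo] add [qosev] -> 7 lines: izok oze jsxe rha ktdzv qosev rel
Hunk 2: at line 1 remove [jsxe,rha,ktdzv] add [mdze,ajm] -> 6 lines: izok oze mdze ajm qosev rel
Hunk 3: at line 3 remove [ajm,qosev] add [emyg,adoa,sthry] -> 7 lines: izok oze mdze emyg adoa sthry rel
Hunk 4: at line 1 remove [mdze,emyg,adoa] add [daawe,dwpk,cvroh] -> 7 lines: izok oze daawe dwpk cvroh sthry rel
Hunk 5: at line 1 remove [daawe] add [nvgp,hzoq,pyn] -> 9 lines: izok oze nvgp hzoq pyn dwpk cvroh sthry rel
Final line 8: sthry

Answer: sthry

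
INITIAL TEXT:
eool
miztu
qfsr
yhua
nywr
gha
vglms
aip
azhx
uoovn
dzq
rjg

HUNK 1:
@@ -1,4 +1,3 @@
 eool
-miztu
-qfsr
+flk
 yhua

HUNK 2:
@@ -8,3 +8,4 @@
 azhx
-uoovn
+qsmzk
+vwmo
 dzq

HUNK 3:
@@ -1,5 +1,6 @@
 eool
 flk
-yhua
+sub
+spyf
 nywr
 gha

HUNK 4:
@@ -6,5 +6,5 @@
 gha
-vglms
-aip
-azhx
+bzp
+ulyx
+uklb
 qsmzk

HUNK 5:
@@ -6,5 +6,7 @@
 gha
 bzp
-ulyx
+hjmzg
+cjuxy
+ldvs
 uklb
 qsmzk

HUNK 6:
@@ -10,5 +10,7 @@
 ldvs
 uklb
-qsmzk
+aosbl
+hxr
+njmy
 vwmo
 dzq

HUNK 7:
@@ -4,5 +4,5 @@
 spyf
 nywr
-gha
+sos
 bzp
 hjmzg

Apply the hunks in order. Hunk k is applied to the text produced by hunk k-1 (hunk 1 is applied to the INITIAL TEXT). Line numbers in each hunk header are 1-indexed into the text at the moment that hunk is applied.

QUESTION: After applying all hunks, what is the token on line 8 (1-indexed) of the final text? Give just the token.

Hunk 1: at line 1 remove [miztu,qfsr] add [flk] -> 11 lines: eool flk yhua nywr gha vglms aip azhx uoovn dzq rjg
Hunk 2: at line 8 remove [uoovn] add [qsmzk,vwmo] -> 12 lines: eool flk yhua nywr gha vglms aip azhx qsmzk vwmo dzq rjg
Hunk 3: at line 1 remove [yhua] add [sub,spyf] -> 13 lines: eool flk sub spyf nywr gha vglms aip azhx qsmzk vwmo dzq rjg
Hunk 4: at line 6 remove [vglms,aip,azhx] add [bzp,ulyx,uklb] -> 13 lines: eool flk sub spyf nywr gha bzp ulyx uklb qsmzk vwmo dzq rjg
Hunk 5: at line 6 remove [ulyx] add [hjmzg,cjuxy,ldvs] -> 15 lines: eool flk sub spyf nywr gha bzp hjmzg cjuxy ldvs uklb qsmzk vwmo dzq rjg
Hunk 6: at line 10 remove [qsmzk] add [aosbl,hxr,njmy] -> 17 lines: eool flk sub spyf nywr gha bzp hjmzg cjuxy ldvs uklb aosbl hxr njmy vwmo dzq rjg
Hunk 7: at line 4 remove [gha] add [sos] -> 17 lines: eool flk sub spyf nywr sos bzp hjmzg cjuxy ldvs uklb aosbl hxr njmy vwmo dzq rjg
Final line 8: hjmzg

Answer: hjmzg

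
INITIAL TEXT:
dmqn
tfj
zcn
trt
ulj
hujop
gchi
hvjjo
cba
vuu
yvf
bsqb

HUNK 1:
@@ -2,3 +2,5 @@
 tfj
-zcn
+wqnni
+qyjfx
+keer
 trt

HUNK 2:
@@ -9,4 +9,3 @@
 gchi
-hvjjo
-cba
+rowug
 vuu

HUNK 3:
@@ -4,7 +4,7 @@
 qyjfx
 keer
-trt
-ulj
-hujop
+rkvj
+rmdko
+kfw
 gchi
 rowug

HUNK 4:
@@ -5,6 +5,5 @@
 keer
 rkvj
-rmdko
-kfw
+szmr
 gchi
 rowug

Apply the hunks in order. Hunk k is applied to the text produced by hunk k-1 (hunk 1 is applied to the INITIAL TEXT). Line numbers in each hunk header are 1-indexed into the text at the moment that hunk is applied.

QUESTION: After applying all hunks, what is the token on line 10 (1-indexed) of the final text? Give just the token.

Hunk 1: at line 2 remove [zcn] add [wqnni,qyjfx,keer] -> 14 lines: dmqn tfj wqnni qyjfx keer trt ulj hujop gchi hvjjo cba vuu yvf bsqb
Hunk 2: at line 9 remove [hvjjo,cba] add [rowug] -> 13 lines: dmqn tfj wqnni qyjfx keer trt ulj hujop gchi rowug vuu yvf bsqb
Hunk 3: at line 4 remove [trt,ulj,hujop] add [rkvj,rmdko,kfw] -> 13 lines: dmqn tfj wqnni qyjfx keer rkvj rmdko kfw gchi rowug vuu yvf bsqb
Hunk 4: at line 5 remove [rmdko,kfw] add [szmr] -> 12 lines: dmqn tfj wqnni qyjfx keer rkvj szmr gchi rowug vuu yvf bsqb
Final line 10: vuu

Answer: vuu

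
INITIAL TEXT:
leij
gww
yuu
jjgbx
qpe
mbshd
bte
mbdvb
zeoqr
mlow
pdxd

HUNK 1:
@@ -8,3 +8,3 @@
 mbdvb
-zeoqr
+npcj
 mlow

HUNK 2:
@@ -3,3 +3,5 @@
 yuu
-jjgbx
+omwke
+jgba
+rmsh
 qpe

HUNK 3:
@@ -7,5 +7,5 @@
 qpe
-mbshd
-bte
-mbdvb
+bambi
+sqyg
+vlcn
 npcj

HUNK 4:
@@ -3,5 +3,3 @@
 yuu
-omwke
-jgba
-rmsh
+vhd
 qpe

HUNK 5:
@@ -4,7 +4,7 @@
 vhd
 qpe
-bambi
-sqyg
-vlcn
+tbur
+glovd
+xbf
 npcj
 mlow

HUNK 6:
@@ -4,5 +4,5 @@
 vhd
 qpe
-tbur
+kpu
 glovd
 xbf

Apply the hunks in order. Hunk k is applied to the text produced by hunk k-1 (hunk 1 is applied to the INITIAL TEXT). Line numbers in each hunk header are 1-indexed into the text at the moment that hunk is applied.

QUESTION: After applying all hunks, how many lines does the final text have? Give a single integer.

Hunk 1: at line 8 remove [zeoqr] add [npcj] -> 11 lines: leij gww yuu jjgbx qpe mbshd bte mbdvb npcj mlow pdxd
Hunk 2: at line 3 remove [jjgbx] add [omwke,jgba,rmsh] -> 13 lines: leij gww yuu omwke jgba rmsh qpe mbshd bte mbdvb npcj mlow pdxd
Hunk 3: at line 7 remove [mbshd,bte,mbdvb] add [bambi,sqyg,vlcn] -> 13 lines: leij gww yuu omwke jgba rmsh qpe bambi sqyg vlcn npcj mlow pdxd
Hunk 4: at line 3 remove [omwke,jgba,rmsh] add [vhd] -> 11 lines: leij gww yuu vhd qpe bambi sqyg vlcn npcj mlow pdxd
Hunk 5: at line 4 remove [bambi,sqyg,vlcn] add [tbur,glovd,xbf] -> 11 lines: leij gww yuu vhd qpe tbur glovd xbf npcj mlow pdxd
Hunk 6: at line 4 remove [tbur] add [kpu] -> 11 lines: leij gww yuu vhd qpe kpu glovd xbf npcj mlow pdxd
Final line count: 11

Answer: 11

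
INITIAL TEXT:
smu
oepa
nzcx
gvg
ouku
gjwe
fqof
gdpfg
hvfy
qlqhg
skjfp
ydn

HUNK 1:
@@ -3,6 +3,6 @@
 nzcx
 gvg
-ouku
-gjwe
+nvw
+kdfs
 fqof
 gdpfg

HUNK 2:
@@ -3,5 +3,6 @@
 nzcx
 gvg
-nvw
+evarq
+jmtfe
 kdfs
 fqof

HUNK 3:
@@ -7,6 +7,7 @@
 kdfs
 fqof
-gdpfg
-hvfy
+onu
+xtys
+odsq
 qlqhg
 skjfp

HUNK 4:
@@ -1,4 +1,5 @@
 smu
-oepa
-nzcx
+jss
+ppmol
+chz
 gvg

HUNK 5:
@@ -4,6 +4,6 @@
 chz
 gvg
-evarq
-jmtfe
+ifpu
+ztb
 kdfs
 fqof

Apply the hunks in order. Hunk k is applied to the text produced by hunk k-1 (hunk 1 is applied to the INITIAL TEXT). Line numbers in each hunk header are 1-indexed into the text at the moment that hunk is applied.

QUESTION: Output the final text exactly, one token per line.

Hunk 1: at line 3 remove [ouku,gjwe] add [nvw,kdfs] -> 12 lines: smu oepa nzcx gvg nvw kdfs fqof gdpfg hvfy qlqhg skjfp ydn
Hunk 2: at line 3 remove [nvw] add [evarq,jmtfe] -> 13 lines: smu oepa nzcx gvg evarq jmtfe kdfs fqof gdpfg hvfy qlqhg skjfp ydn
Hunk 3: at line 7 remove [gdpfg,hvfy] add [onu,xtys,odsq] -> 14 lines: smu oepa nzcx gvg evarq jmtfe kdfs fqof onu xtys odsq qlqhg skjfp ydn
Hunk 4: at line 1 remove [oepa,nzcx] add [jss,ppmol,chz] -> 15 lines: smu jss ppmol chz gvg evarq jmtfe kdfs fqof onu xtys odsq qlqhg skjfp ydn
Hunk 5: at line 4 remove [evarq,jmtfe] add [ifpu,ztb] -> 15 lines: smu jss ppmol chz gvg ifpu ztb kdfs fqof onu xtys odsq qlqhg skjfp ydn

Answer: smu
jss
ppmol
chz
gvg
ifpu
ztb
kdfs
fqof
onu
xtys
odsq
qlqhg
skjfp
ydn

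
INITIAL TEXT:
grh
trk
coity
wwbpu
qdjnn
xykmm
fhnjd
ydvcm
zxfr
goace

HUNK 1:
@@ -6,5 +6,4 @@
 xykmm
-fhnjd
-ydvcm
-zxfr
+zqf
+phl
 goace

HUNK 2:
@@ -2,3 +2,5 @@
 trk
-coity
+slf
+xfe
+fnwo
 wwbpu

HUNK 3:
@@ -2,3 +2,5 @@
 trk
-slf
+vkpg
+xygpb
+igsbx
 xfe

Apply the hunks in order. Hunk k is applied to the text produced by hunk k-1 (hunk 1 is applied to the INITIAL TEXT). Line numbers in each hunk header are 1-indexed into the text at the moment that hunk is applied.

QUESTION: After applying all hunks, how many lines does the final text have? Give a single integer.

Hunk 1: at line 6 remove [fhnjd,ydvcm,zxfr] add [zqf,phl] -> 9 lines: grh trk coity wwbpu qdjnn xykmm zqf phl goace
Hunk 2: at line 2 remove [coity] add [slf,xfe,fnwo] -> 11 lines: grh trk slf xfe fnwo wwbpu qdjnn xykmm zqf phl goace
Hunk 3: at line 2 remove [slf] add [vkpg,xygpb,igsbx] -> 13 lines: grh trk vkpg xygpb igsbx xfe fnwo wwbpu qdjnn xykmm zqf phl goace
Final line count: 13

Answer: 13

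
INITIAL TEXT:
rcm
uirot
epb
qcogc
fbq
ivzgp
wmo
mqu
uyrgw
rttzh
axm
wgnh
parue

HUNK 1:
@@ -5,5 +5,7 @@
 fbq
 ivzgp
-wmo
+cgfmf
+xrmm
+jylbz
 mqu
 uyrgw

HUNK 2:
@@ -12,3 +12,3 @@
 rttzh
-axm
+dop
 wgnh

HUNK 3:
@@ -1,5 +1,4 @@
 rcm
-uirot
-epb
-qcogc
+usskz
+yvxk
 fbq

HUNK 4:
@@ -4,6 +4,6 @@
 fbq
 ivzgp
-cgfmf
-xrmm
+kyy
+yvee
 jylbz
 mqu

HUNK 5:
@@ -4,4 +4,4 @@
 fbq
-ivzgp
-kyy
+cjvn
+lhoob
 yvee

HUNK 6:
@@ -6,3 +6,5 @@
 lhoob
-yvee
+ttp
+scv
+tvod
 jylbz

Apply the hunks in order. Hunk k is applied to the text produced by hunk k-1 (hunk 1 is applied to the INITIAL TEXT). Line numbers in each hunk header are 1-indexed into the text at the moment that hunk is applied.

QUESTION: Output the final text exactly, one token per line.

Hunk 1: at line 5 remove [wmo] add [cgfmf,xrmm,jylbz] -> 15 lines: rcm uirot epb qcogc fbq ivzgp cgfmf xrmm jylbz mqu uyrgw rttzh axm wgnh parue
Hunk 2: at line 12 remove [axm] add [dop] -> 15 lines: rcm uirot epb qcogc fbq ivzgp cgfmf xrmm jylbz mqu uyrgw rttzh dop wgnh parue
Hunk 3: at line 1 remove [uirot,epb,qcogc] add [usskz,yvxk] -> 14 lines: rcm usskz yvxk fbq ivzgp cgfmf xrmm jylbz mqu uyrgw rttzh dop wgnh parue
Hunk 4: at line 4 remove [cgfmf,xrmm] add [kyy,yvee] -> 14 lines: rcm usskz yvxk fbq ivzgp kyy yvee jylbz mqu uyrgw rttzh dop wgnh parue
Hunk 5: at line 4 remove [ivzgp,kyy] add [cjvn,lhoob] -> 14 lines: rcm usskz yvxk fbq cjvn lhoob yvee jylbz mqu uyrgw rttzh dop wgnh parue
Hunk 6: at line 6 remove [yvee] add [ttp,scv,tvod] -> 16 lines: rcm usskz yvxk fbq cjvn lhoob ttp scv tvod jylbz mqu uyrgw rttzh dop wgnh parue

Answer: rcm
usskz
yvxk
fbq
cjvn
lhoob
ttp
scv
tvod
jylbz
mqu
uyrgw
rttzh
dop
wgnh
parue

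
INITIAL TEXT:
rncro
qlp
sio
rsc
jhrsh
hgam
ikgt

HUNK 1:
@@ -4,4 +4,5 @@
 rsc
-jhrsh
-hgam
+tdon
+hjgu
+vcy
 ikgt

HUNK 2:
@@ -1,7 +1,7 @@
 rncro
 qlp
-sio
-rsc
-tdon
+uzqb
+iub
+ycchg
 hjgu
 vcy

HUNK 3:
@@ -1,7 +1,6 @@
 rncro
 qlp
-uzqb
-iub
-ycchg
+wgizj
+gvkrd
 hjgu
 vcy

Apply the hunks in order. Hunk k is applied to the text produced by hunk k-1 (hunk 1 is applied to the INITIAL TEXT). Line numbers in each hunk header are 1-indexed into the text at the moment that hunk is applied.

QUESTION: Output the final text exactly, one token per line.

Answer: rncro
qlp
wgizj
gvkrd
hjgu
vcy
ikgt

Derivation:
Hunk 1: at line 4 remove [jhrsh,hgam] add [tdon,hjgu,vcy] -> 8 lines: rncro qlp sio rsc tdon hjgu vcy ikgt
Hunk 2: at line 1 remove [sio,rsc,tdon] add [uzqb,iub,ycchg] -> 8 lines: rncro qlp uzqb iub ycchg hjgu vcy ikgt
Hunk 3: at line 1 remove [uzqb,iub,ycchg] add [wgizj,gvkrd] -> 7 lines: rncro qlp wgizj gvkrd hjgu vcy ikgt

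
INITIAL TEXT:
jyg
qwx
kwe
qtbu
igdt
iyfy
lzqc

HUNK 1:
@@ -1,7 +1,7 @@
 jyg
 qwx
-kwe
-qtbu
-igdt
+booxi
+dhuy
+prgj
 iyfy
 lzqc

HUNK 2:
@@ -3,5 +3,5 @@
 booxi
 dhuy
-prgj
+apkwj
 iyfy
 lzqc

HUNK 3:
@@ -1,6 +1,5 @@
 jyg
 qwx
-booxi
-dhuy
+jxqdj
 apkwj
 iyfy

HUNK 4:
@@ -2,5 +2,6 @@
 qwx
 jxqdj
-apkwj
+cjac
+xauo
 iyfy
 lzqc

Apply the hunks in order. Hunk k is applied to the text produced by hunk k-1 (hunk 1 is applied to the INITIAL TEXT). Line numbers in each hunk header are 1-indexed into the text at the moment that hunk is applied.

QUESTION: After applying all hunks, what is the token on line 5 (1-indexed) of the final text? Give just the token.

Answer: xauo

Derivation:
Hunk 1: at line 1 remove [kwe,qtbu,igdt] add [booxi,dhuy,prgj] -> 7 lines: jyg qwx booxi dhuy prgj iyfy lzqc
Hunk 2: at line 3 remove [prgj] add [apkwj] -> 7 lines: jyg qwx booxi dhuy apkwj iyfy lzqc
Hunk 3: at line 1 remove [booxi,dhuy] add [jxqdj] -> 6 lines: jyg qwx jxqdj apkwj iyfy lzqc
Hunk 4: at line 2 remove [apkwj] add [cjac,xauo] -> 7 lines: jyg qwx jxqdj cjac xauo iyfy lzqc
Final line 5: xauo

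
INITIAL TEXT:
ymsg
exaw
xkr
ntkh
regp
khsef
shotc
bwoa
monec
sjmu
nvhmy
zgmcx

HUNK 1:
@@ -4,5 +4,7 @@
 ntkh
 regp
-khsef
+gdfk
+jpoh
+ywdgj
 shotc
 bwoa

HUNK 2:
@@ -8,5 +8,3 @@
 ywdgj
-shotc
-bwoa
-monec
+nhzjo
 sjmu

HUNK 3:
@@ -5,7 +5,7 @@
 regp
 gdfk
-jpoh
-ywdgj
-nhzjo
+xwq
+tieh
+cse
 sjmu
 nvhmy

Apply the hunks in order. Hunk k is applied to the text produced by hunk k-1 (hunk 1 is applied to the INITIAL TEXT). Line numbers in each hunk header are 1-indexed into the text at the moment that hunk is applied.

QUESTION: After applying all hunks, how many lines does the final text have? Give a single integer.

Answer: 12

Derivation:
Hunk 1: at line 4 remove [khsef] add [gdfk,jpoh,ywdgj] -> 14 lines: ymsg exaw xkr ntkh regp gdfk jpoh ywdgj shotc bwoa monec sjmu nvhmy zgmcx
Hunk 2: at line 8 remove [shotc,bwoa,monec] add [nhzjo] -> 12 lines: ymsg exaw xkr ntkh regp gdfk jpoh ywdgj nhzjo sjmu nvhmy zgmcx
Hunk 3: at line 5 remove [jpoh,ywdgj,nhzjo] add [xwq,tieh,cse] -> 12 lines: ymsg exaw xkr ntkh regp gdfk xwq tieh cse sjmu nvhmy zgmcx
Final line count: 12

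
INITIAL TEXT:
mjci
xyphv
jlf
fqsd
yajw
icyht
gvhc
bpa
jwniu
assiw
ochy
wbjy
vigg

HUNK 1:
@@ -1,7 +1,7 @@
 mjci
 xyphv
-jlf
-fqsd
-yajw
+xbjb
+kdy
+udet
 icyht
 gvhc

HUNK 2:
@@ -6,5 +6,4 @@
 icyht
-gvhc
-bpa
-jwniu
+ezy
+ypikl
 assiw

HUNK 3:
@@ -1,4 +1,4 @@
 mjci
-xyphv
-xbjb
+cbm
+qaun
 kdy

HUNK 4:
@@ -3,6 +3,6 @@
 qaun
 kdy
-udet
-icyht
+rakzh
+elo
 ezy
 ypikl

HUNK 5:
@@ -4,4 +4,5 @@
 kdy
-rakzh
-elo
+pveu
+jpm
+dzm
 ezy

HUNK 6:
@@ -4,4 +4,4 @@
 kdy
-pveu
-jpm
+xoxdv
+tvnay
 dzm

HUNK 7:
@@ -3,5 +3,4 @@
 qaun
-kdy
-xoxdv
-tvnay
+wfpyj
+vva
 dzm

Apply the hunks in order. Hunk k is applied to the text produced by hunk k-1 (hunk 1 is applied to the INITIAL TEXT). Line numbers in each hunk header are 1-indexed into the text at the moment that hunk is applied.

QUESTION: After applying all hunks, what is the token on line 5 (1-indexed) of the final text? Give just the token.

Hunk 1: at line 1 remove [jlf,fqsd,yajw] add [xbjb,kdy,udet] -> 13 lines: mjci xyphv xbjb kdy udet icyht gvhc bpa jwniu assiw ochy wbjy vigg
Hunk 2: at line 6 remove [gvhc,bpa,jwniu] add [ezy,ypikl] -> 12 lines: mjci xyphv xbjb kdy udet icyht ezy ypikl assiw ochy wbjy vigg
Hunk 3: at line 1 remove [xyphv,xbjb] add [cbm,qaun] -> 12 lines: mjci cbm qaun kdy udet icyht ezy ypikl assiw ochy wbjy vigg
Hunk 4: at line 3 remove [udet,icyht] add [rakzh,elo] -> 12 lines: mjci cbm qaun kdy rakzh elo ezy ypikl assiw ochy wbjy vigg
Hunk 5: at line 4 remove [rakzh,elo] add [pveu,jpm,dzm] -> 13 lines: mjci cbm qaun kdy pveu jpm dzm ezy ypikl assiw ochy wbjy vigg
Hunk 6: at line 4 remove [pveu,jpm] add [xoxdv,tvnay] -> 13 lines: mjci cbm qaun kdy xoxdv tvnay dzm ezy ypikl assiw ochy wbjy vigg
Hunk 7: at line 3 remove [kdy,xoxdv,tvnay] add [wfpyj,vva] -> 12 lines: mjci cbm qaun wfpyj vva dzm ezy ypikl assiw ochy wbjy vigg
Final line 5: vva

Answer: vva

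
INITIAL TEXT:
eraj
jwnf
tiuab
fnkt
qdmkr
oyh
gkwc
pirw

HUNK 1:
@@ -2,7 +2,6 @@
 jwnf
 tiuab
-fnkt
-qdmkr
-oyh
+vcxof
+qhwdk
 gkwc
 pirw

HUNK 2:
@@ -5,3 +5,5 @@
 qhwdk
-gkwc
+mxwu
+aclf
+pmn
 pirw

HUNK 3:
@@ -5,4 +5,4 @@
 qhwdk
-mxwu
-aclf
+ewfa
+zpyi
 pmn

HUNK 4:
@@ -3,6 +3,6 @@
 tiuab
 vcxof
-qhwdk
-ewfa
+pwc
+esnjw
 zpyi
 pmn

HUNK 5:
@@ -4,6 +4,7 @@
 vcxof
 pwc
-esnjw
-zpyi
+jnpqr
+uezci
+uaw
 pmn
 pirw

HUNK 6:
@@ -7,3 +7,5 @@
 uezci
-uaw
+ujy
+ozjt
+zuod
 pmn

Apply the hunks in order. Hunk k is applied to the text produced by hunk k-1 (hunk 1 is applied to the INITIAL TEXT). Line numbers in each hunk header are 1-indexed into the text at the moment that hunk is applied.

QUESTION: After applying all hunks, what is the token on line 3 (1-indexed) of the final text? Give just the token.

Hunk 1: at line 2 remove [fnkt,qdmkr,oyh] add [vcxof,qhwdk] -> 7 lines: eraj jwnf tiuab vcxof qhwdk gkwc pirw
Hunk 2: at line 5 remove [gkwc] add [mxwu,aclf,pmn] -> 9 lines: eraj jwnf tiuab vcxof qhwdk mxwu aclf pmn pirw
Hunk 3: at line 5 remove [mxwu,aclf] add [ewfa,zpyi] -> 9 lines: eraj jwnf tiuab vcxof qhwdk ewfa zpyi pmn pirw
Hunk 4: at line 3 remove [qhwdk,ewfa] add [pwc,esnjw] -> 9 lines: eraj jwnf tiuab vcxof pwc esnjw zpyi pmn pirw
Hunk 5: at line 4 remove [esnjw,zpyi] add [jnpqr,uezci,uaw] -> 10 lines: eraj jwnf tiuab vcxof pwc jnpqr uezci uaw pmn pirw
Hunk 6: at line 7 remove [uaw] add [ujy,ozjt,zuod] -> 12 lines: eraj jwnf tiuab vcxof pwc jnpqr uezci ujy ozjt zuod pmn pirw
Final line 3: tiuab

Answer: tiuab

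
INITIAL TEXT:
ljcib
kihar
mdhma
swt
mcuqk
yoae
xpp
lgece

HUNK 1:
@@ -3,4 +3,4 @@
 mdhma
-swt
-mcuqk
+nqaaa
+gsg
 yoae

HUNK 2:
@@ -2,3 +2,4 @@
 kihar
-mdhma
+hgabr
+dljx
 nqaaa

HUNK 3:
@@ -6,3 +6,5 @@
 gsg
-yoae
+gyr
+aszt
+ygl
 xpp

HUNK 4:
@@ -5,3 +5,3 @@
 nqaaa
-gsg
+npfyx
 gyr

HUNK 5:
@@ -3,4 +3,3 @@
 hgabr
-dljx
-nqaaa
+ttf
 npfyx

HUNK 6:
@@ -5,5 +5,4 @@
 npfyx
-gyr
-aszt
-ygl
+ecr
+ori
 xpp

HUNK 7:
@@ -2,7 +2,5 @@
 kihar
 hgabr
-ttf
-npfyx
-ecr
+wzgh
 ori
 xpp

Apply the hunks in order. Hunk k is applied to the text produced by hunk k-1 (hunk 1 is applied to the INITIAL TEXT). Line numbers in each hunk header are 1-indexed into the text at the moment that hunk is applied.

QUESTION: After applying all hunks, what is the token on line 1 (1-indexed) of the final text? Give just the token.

Answer: ljcib

Derivation:
Hunk 1: at line 3 remove [swt,mcuqk] add [nqaaa,gsg] -> 8 lines: ljcib kihar mdhma nqaaa gsg yoae xpp lgece
Hunk 2: at line 2 remove [mdhma] add [hgabr,dljx] -> 9 lines: ljcib kihar hgabr dljx nqaaa gsg yoae xpp lgece
Hunk 3: at line 6 remove [yoae] add [gyr,aszt,ygl] -> 11 lines: ljcib kihar hgabr dljx nqaaa gsg gyr aszt ygl xpp lgece
Hunk 4: at line 5 remove [gsg] add [npfyx] -> 11 lines: ljcib kihar hgabr dljx nqaaa npfyx gyr aszt ygl xpp lgece
Hunk 5: at line 3 remove [dljx,nqaaa] add [ttf] -> 10 lines: ljcib kihar hgabr ttf npfyx gyr aszt ygl xpp lgece
Hunk 6: at line 5 remove [gyr,aszt,ygl] add [ecr,ori] -> 9 lines: ljcib kihar hgabr ttf npfyx ecr ori xpp lgece
Hunk 7: at line 2 remove [ttf,npfyx,ecr] add [wzgh] -> 7 lines: ljcib kihar hgabr wzgh ori xpp lgece
Final line 1: ljcib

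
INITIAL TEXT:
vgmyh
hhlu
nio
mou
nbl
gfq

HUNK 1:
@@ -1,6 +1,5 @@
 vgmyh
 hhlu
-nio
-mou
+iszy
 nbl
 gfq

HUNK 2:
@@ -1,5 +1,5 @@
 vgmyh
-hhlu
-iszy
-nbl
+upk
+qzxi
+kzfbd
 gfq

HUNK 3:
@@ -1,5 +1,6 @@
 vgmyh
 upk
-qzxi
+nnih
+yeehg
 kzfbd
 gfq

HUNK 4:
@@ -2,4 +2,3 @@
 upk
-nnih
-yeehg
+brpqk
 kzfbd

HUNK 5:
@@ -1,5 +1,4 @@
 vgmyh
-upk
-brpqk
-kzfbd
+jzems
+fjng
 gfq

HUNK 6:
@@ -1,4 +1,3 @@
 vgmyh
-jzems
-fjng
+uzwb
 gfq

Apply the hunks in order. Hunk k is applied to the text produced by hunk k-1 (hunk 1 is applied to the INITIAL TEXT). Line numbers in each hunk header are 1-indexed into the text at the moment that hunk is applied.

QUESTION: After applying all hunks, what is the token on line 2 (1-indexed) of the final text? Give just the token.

Hunk 1: at line 1 remove [nio,mou] add [iszy] -> 5 lines: vgmyh hhlu iszy nbl gfq
Hunk 2: at line 1 remove [hhlu,iszy,nbl] add [upk,qzxi,kzfbd] -> 5 lines: vgmyh upk qzxi kzfbd gfq
Hunk 3: at line 1 remove [qzxi] add [nnih,yeehg] -> 6 lines: vgmyh upk nnih yeehg kzfbd gfq
Hunk 4: at line 2 remove [nnih,yeehg] add [brpqk] -> 5 lines: vgmyh upk brpqk kzfbd gfq
Hunk 5: at line 1 remove [upk,brpqk,kzfbd] add [jzems,fjng] -> 4 lines: vgmyh jzems fjng gfq
Hunk 6: at line 1 remove [jzems,fjng] add [uzwb] -> 3 lines: vgmyh uzwb gfq
Final line 2: uzwb

Answer: uzwb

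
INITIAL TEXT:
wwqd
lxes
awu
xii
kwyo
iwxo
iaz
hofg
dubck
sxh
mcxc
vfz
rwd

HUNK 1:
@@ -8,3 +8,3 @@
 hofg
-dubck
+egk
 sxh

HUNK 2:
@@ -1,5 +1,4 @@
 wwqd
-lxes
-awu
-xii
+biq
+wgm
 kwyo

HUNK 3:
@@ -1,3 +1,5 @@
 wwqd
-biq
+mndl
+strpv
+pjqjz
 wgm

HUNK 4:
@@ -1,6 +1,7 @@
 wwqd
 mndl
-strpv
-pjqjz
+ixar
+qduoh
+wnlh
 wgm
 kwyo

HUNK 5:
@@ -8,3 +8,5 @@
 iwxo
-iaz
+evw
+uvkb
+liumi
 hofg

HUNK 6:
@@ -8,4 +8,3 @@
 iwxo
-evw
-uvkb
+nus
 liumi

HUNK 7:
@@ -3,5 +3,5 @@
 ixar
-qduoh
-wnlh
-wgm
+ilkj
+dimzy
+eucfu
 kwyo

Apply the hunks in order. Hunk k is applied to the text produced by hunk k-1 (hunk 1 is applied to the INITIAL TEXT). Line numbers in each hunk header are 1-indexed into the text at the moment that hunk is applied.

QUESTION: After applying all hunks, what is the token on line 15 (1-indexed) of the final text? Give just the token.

Hunk 1: at line 8 remove [dubck] add [egk] -> 13 lines: wwqd lxes awu xii kwyo iwxo iaz hofg egk sxh mcxc vfz rwd
Hunk 2: at line 1 remove [lxes,awu,xii] add [biq,wgm] -> 12 lines: wwqd biq wgm kwyo iwxo iaz hofg egk sxh mcxc vfz rwd
Hunk 3: at line 1 remove [biq] add [mndl,strpv,pjqjz] -> 14 lines: wwqd mndl strpv pjqjz wgm kwyo iwxo iaz hofg egk sxh mcxc vfz rwd
Hunk 4: at line 1 remove [strpv,pjqjz] add [ixar,qduoh,wnlh] -> 15 lines: wwqd mndl ixar qduoh wnlh wgm kwyo iwxo iaz hofg egk sxh mcxc vfz rwd
Hunk 5: at line 8 remove [iaz] add [evw,uvkb,liumi] -> 17 lines: wwqd mndl ixar qduoh wnlh wgm kwyo iwxo evw uvkb liumi hofg egk sxh mcxc vfz rwd
Hunk 6: at line 8 remove [evw,uvkb] add [nus] -> 16 lines: wwqd mndl ixar qduoh wnlh wgm kwyo iwxo nus liumi hofg egk sxh mcxc vfz rwd
Hunk 7: at line 3 remove [qduoh,wnlh,wgm] add [ilkj,dimzy,eucfu] -> 16 lines: wwqd mndl ixar ilkj dimzy eucfu kwyo iwxo nus liumi hofg egk sxh mcxc vfz rwd
Final line 15: vfz

Answer: vfz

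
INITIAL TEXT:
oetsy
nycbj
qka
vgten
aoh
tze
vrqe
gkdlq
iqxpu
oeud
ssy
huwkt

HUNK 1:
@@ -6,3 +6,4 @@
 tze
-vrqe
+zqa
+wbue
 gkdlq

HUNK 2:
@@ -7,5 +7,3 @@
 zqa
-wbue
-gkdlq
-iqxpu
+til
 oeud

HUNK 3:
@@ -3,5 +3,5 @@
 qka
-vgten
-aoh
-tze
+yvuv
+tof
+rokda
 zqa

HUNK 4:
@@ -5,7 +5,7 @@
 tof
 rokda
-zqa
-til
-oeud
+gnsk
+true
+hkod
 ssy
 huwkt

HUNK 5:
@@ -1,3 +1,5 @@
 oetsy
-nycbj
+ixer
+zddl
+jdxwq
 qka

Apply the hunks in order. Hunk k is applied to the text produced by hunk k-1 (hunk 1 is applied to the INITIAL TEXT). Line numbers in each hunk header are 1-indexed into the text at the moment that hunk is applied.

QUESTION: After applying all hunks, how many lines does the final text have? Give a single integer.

Hunk 1: at line 6 remove [vrqe] add [zqa,wbue] -> 13 lines: oetsy nycbj qka vgten aoh tze zqa wbue gkdlq iqxpu oeud ssy huwkt
Hunk 2: at line 7 remove [wbue,gkdlq,iqxpu] add [til] -> 11 lines: oetsy nycbj qka vgten aoh tze zqa til oeud ssy huwkt
Hunk 3: at line 3 remove [vgten,aoh,tze] add [yvuv,tof,rokda] -> 11 lines: oetsy nycbj qka yvuv tof rokda zqa til oeud ssy huwkt
Hunk 4: at line 5 remove [zqa,til,oeud] add [gnsk,true,hkod] -> 11 lines: oetsy nycbj qka yvuv tof rokda gnsk true hkod ssy huwkt
Hunk 5: at line 1 remove [nycbj] add [ixer,zddl,jdxwq] -> 13 lines: oetsy ixer zddl jdxwq qka yvuv tof rokda gnsk true hkod ssy huwkt
Final line count: 13

Answer: 13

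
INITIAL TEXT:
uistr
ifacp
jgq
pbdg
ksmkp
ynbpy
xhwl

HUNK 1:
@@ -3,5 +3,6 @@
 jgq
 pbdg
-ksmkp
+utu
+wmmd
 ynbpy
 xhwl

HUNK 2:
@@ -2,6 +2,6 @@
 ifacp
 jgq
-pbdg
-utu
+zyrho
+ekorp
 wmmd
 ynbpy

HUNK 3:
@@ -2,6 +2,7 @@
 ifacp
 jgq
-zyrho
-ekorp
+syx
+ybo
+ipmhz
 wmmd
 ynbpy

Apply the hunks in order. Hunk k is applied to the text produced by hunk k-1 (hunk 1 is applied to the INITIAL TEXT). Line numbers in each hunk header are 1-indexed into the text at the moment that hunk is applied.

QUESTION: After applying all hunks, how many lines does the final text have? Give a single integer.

Answer: 9

Derivation:
Hunk 1: at line 3 remove [ksmkp] add [utu,wmmd] -> 8 lines: uistr ifacp jgq pbdg utu wmmd ynbpy xhwl
Hunk 2: at line 2 remove [pbdg,utu] add [zyrho,ekorp] -> 8 lines: uistr ifacp jgq zyrho ekorp wmmd ynbpy xhwl
Hunk 3: at line 2 remove [zyrho,ekorp] add [syx,ybo,ipmhz] -> 9 lines: uistr ifacp jgq syx ybo ipmhz wmmd ynbpy xhwl
Final line count: 9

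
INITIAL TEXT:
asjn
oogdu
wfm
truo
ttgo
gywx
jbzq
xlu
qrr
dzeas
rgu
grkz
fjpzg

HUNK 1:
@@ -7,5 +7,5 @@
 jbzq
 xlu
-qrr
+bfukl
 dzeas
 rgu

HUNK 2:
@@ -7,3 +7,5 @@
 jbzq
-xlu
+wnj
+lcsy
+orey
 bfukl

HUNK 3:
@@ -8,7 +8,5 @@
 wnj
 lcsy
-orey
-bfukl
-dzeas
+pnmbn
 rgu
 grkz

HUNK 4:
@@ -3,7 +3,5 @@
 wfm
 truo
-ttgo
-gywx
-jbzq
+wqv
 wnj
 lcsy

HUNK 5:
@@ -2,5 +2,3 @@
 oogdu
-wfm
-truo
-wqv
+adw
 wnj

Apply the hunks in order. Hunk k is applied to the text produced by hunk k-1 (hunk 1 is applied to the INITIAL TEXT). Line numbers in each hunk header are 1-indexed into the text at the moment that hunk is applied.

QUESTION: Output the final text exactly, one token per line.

Hunk 1: at line 7 remove [qrr] add [bfukl] -> 13 lines: asjn oogdu wfm truo ttgo gywx jbzq xlu bfukl dzeas rgu grkz fjpzg
Hunk 2: at line 7 remove [xlu] add [wnj,lcsy,orey] -> 15 lines: asjn oogdu wfm truo ttgo gywx jbzq wnj lcsy orey bfukl dzeas rgu grkz fjpzg
Hunk 3: at line 8 remove [orey,bfukl,dzeas] add [pnmbn] -> 13 lines: asjn oogdu wfm truo ttgo gywx jbzq wnj lcsy pnmbn rgu grkz fjpzg
Hunk 4: at line 3 remove [ttgo,gywx,jbzq] add [wqv] -> 11 lines: asjn oogdu wfm truo wqv wnj lcsy pnmbn rgu grkz fjpzg
Hunk 5: at line 2 remove [wfm,truo,wqv] add [adw] -> 9 lines: asjn oogdu adw wnj lcsy pnmbn rgu grkz fjpzg

Answer: asjn
oogdu
adw
wnj
lcsy
pnmbn
rgu
grkz
fjpzg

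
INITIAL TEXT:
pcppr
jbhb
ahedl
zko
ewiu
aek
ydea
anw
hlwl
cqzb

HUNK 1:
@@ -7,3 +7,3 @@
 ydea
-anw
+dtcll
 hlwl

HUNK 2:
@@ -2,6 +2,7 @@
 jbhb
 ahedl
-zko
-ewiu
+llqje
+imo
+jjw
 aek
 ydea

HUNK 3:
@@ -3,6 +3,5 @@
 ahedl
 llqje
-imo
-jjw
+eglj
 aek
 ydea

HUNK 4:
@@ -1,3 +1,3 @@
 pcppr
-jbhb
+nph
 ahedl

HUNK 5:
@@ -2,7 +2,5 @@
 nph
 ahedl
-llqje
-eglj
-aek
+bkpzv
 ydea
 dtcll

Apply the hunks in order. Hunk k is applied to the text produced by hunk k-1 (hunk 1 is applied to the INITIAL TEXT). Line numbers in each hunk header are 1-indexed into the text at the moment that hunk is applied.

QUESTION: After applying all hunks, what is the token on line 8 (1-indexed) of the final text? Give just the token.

Hunk 1: at line 7 remove [anw] add [dtcll] -> 10 lines: pcppr jbhb ahedl zko ewiu aek ydea dtcll hlwl cqzb
Hunk 2: at line 2 remove [zko,ewiu] add [llqje,imo,jjw] -> 11 lines: pcppr jbhb ahedl llqje imo jjw aek ydea dtcll hlwl cqzb
Hunk 3: at line 3 remove [imo,jjw] add [eglj] -> 10 lines: pcppr jbhb ahedl llqje eglj aek ydea dtcll hlwl cqzb
Hunk 4: at line 1 remove [jbhb] add [nph] -> 10 lines: pcppr nph ahedl llqje eglj aek ydea dtcll hlwl cqzb
Hunk 5: at line 2 remove [llqje,eglj,aek] add [bkpzv] -> 8 lines: pcppr nph ahedl bkpzv ydea dtcll hlwl cqzb
Final line 8: cqzb

Answer: cqzb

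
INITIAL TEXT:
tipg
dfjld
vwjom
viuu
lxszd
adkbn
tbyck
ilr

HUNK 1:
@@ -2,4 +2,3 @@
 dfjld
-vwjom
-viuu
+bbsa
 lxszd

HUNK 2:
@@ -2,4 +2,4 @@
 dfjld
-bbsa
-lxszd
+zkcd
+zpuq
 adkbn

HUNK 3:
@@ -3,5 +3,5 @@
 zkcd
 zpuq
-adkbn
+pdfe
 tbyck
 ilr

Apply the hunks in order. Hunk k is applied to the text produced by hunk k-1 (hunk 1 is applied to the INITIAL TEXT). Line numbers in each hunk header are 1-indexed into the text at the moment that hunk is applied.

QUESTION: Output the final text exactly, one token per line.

Hunk 1: at line 2 remove [vwjom,viuu] add [bbsa] -> 7 lines: tipg dfjld bbsa lxszd adkbn tbyck ilr
Hunk 2: at line 2 remove [bbsa,lxszd] add [zkcd,zpuq] -> 7 lines: tipg dfjld zkcd zpuq adkbn tbyck ilr
Hunk 3: at line 3 remove [adkbn] add [pdfe] -> 7 lines: tipg dfjld zkcd zpuq pdfe tbyck ilr

Answer: tipg
dfjld
zkcd
zpuq
pdfe
tbyck
ilr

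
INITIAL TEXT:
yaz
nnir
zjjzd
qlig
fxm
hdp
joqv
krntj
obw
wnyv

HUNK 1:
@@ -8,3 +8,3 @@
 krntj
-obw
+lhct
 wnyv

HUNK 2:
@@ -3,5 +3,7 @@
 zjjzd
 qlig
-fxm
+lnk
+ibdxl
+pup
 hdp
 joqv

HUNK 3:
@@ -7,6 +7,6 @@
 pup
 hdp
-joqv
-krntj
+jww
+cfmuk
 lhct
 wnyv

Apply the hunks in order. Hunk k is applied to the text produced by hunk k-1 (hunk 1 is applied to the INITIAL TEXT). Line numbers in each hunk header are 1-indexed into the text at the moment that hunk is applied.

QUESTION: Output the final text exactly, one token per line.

Hunk 1: at line 8 remove [obw] add [lhct] -> 10 lines: yaz nnir zjjzd qlig fxm hdp joqv krntj lhct wnyv
Hunk 2: at line 3 remove [fxm] add [lnk,ibdxl,pup] -> 12 lines: yaz nnir zjjzd qlig lnk ibdxl pup hdp joqv krntj lhct wnyv
Hunk 3: at line 7 remove [joqv,krntj] add [jww,cfmuk] -> 12 lines: yaz nnir zjjzd qlig lnk ibdxl pup hdp jww cfmuk lhct wnyv

Answer: yaz
nnir
zjjzd
qlig
lnk
ibdxl
pup
hdp
jww
cfmuk
lhct
wnyv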